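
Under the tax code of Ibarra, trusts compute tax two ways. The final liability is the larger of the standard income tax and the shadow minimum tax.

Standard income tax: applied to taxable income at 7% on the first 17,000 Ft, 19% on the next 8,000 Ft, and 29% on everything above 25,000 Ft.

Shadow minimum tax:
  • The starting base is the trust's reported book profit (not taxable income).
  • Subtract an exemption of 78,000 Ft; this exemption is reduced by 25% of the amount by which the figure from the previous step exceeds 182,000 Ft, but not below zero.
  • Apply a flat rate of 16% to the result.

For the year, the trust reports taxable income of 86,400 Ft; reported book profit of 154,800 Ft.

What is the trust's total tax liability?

20,516 Ft

Shadow minimum tax:
  Base (reported book profit): 154,800 Ft
  Exemption: 154,800 Ft ≤ 182,000 Ft, so full 78,000 Ft applies
  Base: 154,800 Ft − 78,000 Ft = 76,800 Ft
  76,800 Ft × 16% = 12,288 Ft

Standard income tax:
  17,000 Ft × 7% = 1,190 Ft
  8,000 Ft × 19% = 1,520 Ft
  61,400 Ft × 29% = 17,806 Ft
  → 20,516 Ft

20,516 Ft > 12,288 Ft, so the standard income tax governs.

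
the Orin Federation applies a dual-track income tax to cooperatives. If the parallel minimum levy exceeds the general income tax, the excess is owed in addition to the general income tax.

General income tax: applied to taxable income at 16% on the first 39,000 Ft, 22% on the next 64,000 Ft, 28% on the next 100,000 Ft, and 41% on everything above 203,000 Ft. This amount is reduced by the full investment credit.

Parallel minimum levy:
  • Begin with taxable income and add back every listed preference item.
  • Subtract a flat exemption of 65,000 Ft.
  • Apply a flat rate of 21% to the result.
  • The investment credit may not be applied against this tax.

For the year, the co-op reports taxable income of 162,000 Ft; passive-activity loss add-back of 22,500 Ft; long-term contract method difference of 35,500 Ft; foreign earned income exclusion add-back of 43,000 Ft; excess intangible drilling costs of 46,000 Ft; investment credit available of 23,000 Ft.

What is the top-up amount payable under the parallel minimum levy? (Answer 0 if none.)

Parallel minimum levy:
  Adjusted income: 162,000 Ft + 22,500 Ft + 35,500 Ft + 43,000 Ft + 46,000 Ft = 309,000 Ft
  Less exemption 65,000 Ft → base 244,000 Ft
  244,000 Ft × 21% = 51,240 Ft

General income tax:
  39,000 Ft × 16% = 6,240 Ft
  64,000 Ft × 22% = 14,080 Ft
  59,000 Ft × 28% = 16,520 Ft
  → 36,840 Ft
  Less investment credit 23,000 Ft → 13,840 Ft

Excess of parallel minimum levy over general income tax: 51,240 Ft − 13,840 Ft = 37,400 Ft.

37,400 Ft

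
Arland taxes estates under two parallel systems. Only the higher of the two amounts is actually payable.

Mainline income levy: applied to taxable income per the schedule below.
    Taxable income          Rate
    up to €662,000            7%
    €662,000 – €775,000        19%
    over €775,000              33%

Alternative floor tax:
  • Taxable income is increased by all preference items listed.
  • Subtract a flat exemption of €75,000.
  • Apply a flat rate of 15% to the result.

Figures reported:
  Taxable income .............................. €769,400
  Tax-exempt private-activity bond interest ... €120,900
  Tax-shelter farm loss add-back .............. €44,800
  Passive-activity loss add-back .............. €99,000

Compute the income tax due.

Mainline income levy:
  €662,000 × 7% = €46,340
  €107,400 × 19% = €20,406
  → €66,746

Alternative floor tax:
  Adjusted income: €769,400 + €120,900 + €44,800 + €99,000 = €1,034,100
  Less exemption €75,000 → base €959,100
  €959,100 × 15% = €143,865

€143,865 > €66,746, so the alternative floor tax is the binding amount.

€143,865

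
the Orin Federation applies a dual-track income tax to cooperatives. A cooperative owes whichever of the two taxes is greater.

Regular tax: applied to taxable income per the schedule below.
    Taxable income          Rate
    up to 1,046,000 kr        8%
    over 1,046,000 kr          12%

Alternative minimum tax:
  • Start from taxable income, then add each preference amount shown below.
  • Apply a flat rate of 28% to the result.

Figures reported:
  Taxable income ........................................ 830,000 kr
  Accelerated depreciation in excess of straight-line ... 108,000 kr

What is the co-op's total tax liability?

Regular tax:
  830,000 kr × 8% = 66,400 kr

Alternative minimum tax:
  Adjusted income: 830,000 kr + 108,000 kr = 938,000 kr
  938,000 kr × 28% = 262,640 kr

262,640 kr > 66,400 kr, so the alternative minimum tax is the binding amount.

262,640 kr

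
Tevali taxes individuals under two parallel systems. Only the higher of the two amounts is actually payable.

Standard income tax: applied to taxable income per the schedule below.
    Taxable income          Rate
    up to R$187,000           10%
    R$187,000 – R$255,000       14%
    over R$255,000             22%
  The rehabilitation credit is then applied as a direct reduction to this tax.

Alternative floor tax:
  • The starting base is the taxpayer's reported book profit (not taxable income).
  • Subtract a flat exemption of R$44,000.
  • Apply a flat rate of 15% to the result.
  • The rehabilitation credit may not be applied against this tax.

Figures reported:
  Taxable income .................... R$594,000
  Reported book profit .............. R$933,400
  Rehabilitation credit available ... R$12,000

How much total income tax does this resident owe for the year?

Alternative floor tax:
  Base (reported book profit): R$933,400
  Less exemption R$44,000 → base R$889,400
  R$889,400 × 15% = R$133,410

Standard income tax:
  R$187,000 × 10% = R$18,700
  R$68,000 × 14% = R$9,520
  R$339,000 × 22% = R$74,580
  → R$102,800
  Less rehabilitation credit R$12,000 → R$90,800

R$133,410 > R$90,800, so the alternative floor tax is the binding amount.

R$133,410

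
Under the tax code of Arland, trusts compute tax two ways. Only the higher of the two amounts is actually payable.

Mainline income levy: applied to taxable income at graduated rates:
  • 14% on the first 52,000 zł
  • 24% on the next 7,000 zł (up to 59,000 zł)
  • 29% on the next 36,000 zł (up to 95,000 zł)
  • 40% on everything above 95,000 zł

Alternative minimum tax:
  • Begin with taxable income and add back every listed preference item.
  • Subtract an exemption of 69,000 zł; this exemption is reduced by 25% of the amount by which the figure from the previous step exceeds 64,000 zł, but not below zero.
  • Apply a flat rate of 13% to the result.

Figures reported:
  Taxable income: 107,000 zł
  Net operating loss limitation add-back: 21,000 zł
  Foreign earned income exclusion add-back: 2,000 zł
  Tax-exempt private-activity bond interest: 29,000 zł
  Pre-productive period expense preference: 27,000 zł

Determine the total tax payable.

24,200 zł

Alternative minimum tax:
  Adjusted income: 107,000 zł + 21,000 zł + 2,000 zł + 29,000 zł + 27,000 zł = 186,000 zł
  Exemption: 69,000 zł − 25% × (186,000 zł − 64,000 zł) = 69,000 zł − 30,500 zł = 38,500 zł
  Base: 186,000 zł − 38,500 zł = 147,500 zł
  147,500 zł × 13% = 19,175 zł

Mainline income levy:
  52,000 zł × 14% = 7,280 zł
  7,000 zł × 24% = 1,680 zł
  36,000 zł × 29% = 10,440 zł
  12,000 zł × 40% = 4,800 zł
  → 24,200 zł

24,200 zł > 19,175 zł, so the mainline income levy governs.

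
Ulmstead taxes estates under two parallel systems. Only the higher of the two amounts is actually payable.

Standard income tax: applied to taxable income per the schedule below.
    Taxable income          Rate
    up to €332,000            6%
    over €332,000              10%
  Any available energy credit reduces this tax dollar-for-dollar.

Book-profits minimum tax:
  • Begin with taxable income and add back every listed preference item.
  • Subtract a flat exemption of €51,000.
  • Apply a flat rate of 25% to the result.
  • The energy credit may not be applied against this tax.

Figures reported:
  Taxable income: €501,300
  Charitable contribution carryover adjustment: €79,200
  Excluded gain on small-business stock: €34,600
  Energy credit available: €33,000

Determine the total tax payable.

€141,025

Standard income tax:
  €332,000 × 6% = €19,920
  €169,300 × 10% = €16,930
  → €36,850
  Less energy credit €33,000 → €3,850

Book-profits minimum tax:
  Adjusted income: €501,300 + €79,200 + €34,600 = €615,100
  Less exemption €51,000 → base €564,100
  €564,100 × 25% = €141,025

€141,025 > €3,850, so the book-profits minimum tax is the binding amount.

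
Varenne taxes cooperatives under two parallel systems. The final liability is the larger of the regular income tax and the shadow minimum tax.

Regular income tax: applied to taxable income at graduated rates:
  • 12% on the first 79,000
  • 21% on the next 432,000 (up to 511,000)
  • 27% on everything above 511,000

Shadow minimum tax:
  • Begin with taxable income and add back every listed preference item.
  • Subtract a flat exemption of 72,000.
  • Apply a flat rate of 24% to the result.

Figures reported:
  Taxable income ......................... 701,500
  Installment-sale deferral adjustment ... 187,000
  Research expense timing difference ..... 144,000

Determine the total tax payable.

Regular income tax:
  79,000 × 12% = 9,480
  432,000 × 21% = 90,720
  190,500 × 27% = 51,435
  → 151,635

Shadow minimum tax:
  Adjusted income: 701,500 + 187,000 + 144,000 = 1,032,500
  Less exemption 72,000 → base 960,500
  960,500 × 24% = 230,520

230,520 > 151,635, so the shadow minimum tax is the binding amount.

230,520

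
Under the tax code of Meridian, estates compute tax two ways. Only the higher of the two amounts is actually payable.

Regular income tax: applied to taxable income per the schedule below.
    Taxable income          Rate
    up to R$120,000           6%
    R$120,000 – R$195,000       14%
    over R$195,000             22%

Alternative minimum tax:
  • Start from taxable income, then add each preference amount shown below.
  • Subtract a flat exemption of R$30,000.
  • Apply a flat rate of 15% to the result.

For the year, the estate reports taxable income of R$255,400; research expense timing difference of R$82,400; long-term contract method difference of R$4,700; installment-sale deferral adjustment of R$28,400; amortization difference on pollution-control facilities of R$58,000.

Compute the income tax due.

R$59,835

Alternative minimum tax:
  Adjusted income: R$255,400 + R$82,400 + R$4,700 + R$28,400 + R$58,000 = R$428,900
  Less exemption R$30,000 → base R$398,900
  R$398,900 × 15% = R$59,835

Regular income tax:
  R$120,000 × 6% = R$7,200
  R$75,000 × 14% = R$10,500
  R$60,400 × 22% = R$13,288
  → R$30,988

R$59,835 > R$30,988, so the alternative minimum tax is the binding amount.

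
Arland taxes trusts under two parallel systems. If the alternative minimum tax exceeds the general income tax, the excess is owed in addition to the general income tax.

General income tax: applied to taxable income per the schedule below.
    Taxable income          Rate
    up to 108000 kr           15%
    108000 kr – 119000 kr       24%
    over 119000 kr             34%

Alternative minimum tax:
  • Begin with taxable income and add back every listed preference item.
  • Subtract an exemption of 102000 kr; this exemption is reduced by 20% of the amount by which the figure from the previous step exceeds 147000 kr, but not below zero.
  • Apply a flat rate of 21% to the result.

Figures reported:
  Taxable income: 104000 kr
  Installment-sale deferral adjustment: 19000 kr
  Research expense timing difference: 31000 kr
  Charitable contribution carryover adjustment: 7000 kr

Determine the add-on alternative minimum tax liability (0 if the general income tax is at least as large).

Alternative minimum tax:
  Adjusted income: 104000 kr + 19000 kr + 31000 kr + 7000 kr = 161000 kr
  Exemption: 102000 kr − 20% × (161000 kr − 147000 kr) = 102000 kr − 2800 kr = 99200 kr
  Base: 161000 kr − 99200 kr = 61800 kr
  61800 kr × 21% = 12978 kr

General income tax:
  104000 kr × 15% = 15600 kr

12978 kr ≤ 15600 kr, so no add-on is due.

0 kr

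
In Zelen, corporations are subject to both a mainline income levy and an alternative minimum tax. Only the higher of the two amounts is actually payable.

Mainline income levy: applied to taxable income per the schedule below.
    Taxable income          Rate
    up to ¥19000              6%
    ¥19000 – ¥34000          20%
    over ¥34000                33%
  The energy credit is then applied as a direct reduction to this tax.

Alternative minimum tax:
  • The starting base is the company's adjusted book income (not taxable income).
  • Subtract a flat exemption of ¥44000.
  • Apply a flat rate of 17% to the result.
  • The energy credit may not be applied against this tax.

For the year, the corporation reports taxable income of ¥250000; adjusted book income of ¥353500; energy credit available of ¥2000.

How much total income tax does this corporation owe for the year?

¥73420

Mainline income levy:
  ¥19000 × 6% = ¥1140
  ¥15000 × 20% = ¥3000
  ¥216000 × 33% = ¥71280
  → ¥75420
  Less energy credit ¥2000 → ¥73420

Alternative minimum tax:
  Base (adjusted book income): ¥353500
  Less exemption ¥44000 → base ¥309500
  ¥309500 × 17% = ¥52615

¥73420 > ¥52615, so the mainline income levy governs.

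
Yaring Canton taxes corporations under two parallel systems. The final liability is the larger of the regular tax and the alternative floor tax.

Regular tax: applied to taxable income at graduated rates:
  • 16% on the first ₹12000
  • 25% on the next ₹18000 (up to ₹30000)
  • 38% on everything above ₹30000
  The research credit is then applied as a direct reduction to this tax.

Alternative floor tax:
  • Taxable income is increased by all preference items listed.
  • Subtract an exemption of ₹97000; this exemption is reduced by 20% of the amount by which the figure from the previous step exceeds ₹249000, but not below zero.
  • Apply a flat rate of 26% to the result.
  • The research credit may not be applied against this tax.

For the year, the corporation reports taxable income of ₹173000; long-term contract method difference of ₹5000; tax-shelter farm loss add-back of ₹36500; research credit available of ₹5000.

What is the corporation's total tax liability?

₹55760

Regular tax:
  ₹12000 × 16% = ₹1920
  ₹18000 × 25% = ₹4500
  ₹143000 × 38% = ₹54340
  → ₹60760
  Less research credit ₹5000 → ₹55760

Alternative floor tax:
  Adjusted income: ₹173000 + ₹5000 + ₹36500 = ₹214500
  Exemption: ₹214500 ≤ ₹249000, so full ₹97000 applies
  Base: ₹214500 − ₹97000 = ₹117500
  ₹117500 × 26% = ₹30550

₹55760 > ₹30550, so the regular tax governs.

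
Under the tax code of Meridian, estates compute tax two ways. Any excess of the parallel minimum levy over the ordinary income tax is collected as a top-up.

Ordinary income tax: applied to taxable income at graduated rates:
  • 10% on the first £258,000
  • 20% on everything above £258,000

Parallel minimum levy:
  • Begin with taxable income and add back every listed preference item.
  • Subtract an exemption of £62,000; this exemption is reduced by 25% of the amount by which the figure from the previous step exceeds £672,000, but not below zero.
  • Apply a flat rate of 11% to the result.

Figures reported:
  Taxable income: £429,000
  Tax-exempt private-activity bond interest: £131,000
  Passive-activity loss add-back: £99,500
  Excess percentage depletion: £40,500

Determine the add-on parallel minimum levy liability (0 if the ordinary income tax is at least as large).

Parallel minimum levy:
  Adjusted income: £429,000 + £131,000 + £99,500 + £40,500 = £700,000
  Exemption: £62,000 − 25% × (£700,000 − £672,000) = £62,000 − £7,000 = £55,000
  Base: £700,000 − £55,000 = £645,000
  £645,000 × 11% = £70,950

Ordinary income tax:
  £258,000 × 10% = £25,800
  £171,000 × 20% = £34,200
  → £60,000

Excess of parallel minimum levy over ordinary income tax: £70,950 − £60,000 = £10,950.

£10,950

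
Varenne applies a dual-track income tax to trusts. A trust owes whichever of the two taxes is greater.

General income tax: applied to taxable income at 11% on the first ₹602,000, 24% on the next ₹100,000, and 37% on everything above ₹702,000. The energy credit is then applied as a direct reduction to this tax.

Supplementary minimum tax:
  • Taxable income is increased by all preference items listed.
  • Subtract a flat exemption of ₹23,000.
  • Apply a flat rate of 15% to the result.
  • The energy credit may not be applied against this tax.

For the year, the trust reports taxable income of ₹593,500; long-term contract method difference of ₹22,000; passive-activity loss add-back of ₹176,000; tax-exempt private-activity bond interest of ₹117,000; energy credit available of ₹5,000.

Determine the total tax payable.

Supplementary minimum tax:
  Adjusted income: ₹593,500 + ₹22,000 + ₹176,000 + ₹117,000 = ₹908,500
  Less exemption ₹23,000 → base ₹885,500
  ₹885,500 × 15% = ₹132,825

General income tax:
  ₹593,500 × 11% = ₹65,285
  Less energy credit ₹5,000 → ₹60,285

₹132,825 > ₹60,285, so the supplementary minimum tax is the binding amount.

₹132,825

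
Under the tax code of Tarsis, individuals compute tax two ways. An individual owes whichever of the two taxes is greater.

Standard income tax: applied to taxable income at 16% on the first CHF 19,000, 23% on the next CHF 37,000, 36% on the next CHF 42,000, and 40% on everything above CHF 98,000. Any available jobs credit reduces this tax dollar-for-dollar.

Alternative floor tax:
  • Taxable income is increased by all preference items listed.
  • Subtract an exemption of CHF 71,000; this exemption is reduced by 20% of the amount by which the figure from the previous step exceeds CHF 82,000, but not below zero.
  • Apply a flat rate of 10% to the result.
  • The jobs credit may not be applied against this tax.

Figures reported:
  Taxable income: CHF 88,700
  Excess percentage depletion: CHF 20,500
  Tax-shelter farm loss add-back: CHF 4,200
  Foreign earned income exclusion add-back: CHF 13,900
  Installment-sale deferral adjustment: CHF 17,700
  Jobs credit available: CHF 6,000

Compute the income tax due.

Alternative floor tax:
  Adjusted income: CHF 88,700 + CHF 20,500 + CHF 4,200 + CHF 13,900 + CHF 17,700 = CHF 145,000
  Exemption: CHF 71,000 − 20% × (CHF 145,000 − CHF 82,000) = CHF 71,000 − CHF 12,600 = CHF 58,400
  Base: CHF 145,000 − CHF 58,400 = CHF 86,600
  CHF 86,600 × 10% = CHF 8,660

Standard income tax:
  CHF 19,000 × 16% = CHF 3,040
  CHF 37,000 × 23% = CHF 8,510
  CHF 32,700 × 36% = CHF 11,772
  → CHF 23,322
  Less jobs credit CHF 6,000 → CHF 17,322

CHF 17,322 > CHF 8,660, so the standard income tax governs.

CHF 17,322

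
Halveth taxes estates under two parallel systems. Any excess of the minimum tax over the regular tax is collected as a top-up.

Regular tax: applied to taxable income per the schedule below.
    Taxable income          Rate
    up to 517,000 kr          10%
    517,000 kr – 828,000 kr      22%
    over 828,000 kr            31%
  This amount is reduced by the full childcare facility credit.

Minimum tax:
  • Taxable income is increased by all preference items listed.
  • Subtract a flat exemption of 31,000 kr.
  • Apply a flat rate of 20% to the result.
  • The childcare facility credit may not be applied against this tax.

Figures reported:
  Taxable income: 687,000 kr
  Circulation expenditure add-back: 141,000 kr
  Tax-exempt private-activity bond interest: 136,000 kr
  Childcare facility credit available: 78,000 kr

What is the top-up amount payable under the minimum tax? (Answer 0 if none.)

Minimum tax:
  Adjusted income: 687,000 kr + 141,000 kr + 136,000 kr = 964,000 kr
  Less exemption 31,000 kr → base 933,000 kr
  933,000 kr × 20% = 186,600 kr

Regular tax:
  517,000 kr × 10% = 51,700 kr
  170,000 kr × 22% = 37,400 kr
  → 89,100 kr
  Less childcare facility credit 78,000 kr → 11,100 kr

Excess of minimum tax over regular tax: 186,600 kr − 11,100 kr = 175,500 kr.

175,500 kr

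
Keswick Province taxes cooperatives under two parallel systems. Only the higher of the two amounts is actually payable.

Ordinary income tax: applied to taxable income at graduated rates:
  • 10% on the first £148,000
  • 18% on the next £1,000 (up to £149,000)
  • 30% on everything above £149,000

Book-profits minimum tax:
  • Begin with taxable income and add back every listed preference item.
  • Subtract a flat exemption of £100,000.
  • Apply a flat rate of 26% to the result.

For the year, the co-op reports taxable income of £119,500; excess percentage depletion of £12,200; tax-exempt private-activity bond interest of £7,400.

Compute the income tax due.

£11,950

Ordinary income tax:
  £119,500 × 10% = £11,950

Book-profits minimum tax:
  Adjusted income: £119,500 + £12,200 + £7,400 = £139,100
  Less exemption £100,000 → base £39,100
  £39,100 × 26% = £10,166

£11,950 > £10,166, so the ordinary income tax governs.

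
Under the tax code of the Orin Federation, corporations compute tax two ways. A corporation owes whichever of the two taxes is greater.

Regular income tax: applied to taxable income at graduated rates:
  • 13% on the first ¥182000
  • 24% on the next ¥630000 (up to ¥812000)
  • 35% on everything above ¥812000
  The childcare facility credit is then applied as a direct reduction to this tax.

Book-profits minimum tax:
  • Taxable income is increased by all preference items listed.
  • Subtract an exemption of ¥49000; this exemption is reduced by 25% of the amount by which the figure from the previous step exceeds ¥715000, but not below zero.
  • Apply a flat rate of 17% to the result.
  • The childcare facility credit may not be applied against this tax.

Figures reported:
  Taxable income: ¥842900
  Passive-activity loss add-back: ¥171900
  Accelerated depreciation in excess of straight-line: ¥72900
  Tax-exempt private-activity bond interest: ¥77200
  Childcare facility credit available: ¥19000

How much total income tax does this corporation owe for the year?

¥198033

Book-profits minimum tax:
  Adjusted income: ¥842900 + ¥171900 + ¥72900 + ¥77200 = ¥1164900
  Exemption: 25% × (¥1164900 − ¥715000) = ¥112475 ≥ ¥49000, so the exemption is fully phased out
  Base: ¥1164900 − ¥0 = ¥1164900
  ¥1164900 × 17% = ¥198033

Regular income tax:
  ¥182000 × 13% = ¥23660
  ¥630000 × 24% = ¥151200
  ¥30900 × 35% = ¥10815
  → ¥185675
  Less childcare facility credit ¥19000 → ¥166675

¥198033 > ¥166675, so the book-profits minimum tax is the binding amount.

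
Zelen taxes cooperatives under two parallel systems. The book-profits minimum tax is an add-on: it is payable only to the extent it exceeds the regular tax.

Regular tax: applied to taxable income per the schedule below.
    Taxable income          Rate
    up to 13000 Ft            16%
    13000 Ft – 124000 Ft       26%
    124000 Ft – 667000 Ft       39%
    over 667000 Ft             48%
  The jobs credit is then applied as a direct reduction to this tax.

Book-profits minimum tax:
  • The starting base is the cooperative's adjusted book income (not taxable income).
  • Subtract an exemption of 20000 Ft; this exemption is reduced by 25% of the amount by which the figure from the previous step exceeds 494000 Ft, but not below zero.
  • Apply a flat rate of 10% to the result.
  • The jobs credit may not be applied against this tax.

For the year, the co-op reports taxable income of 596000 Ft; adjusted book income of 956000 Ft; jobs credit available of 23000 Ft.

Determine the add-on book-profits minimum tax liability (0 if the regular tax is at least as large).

0 Ft

Regular tax:
  13000 Ft × 16% = 2080 Ft
  111000 Ft × 26% = 28860 Ft
  472000 Ft × 39% = 184080 Ft
  → 215020 Ft
  Less jobs credit 23000 Ft → 192020 Ft

Book-profits minimum tax:
  Base (adjusted book income): 956000 Ft
  Exemption: 25% × (956000 Ft − 494000 Ft) = 115500 Ft ≥ 20000 Ft, so the exemption is fully phased out
  Base: 956000 Ft − 0 Ft = 956000 Ft
  956000 Ft × 10% = 95600 Ft

95600 Ft ≤ 192020 Ft, so no add-on is due.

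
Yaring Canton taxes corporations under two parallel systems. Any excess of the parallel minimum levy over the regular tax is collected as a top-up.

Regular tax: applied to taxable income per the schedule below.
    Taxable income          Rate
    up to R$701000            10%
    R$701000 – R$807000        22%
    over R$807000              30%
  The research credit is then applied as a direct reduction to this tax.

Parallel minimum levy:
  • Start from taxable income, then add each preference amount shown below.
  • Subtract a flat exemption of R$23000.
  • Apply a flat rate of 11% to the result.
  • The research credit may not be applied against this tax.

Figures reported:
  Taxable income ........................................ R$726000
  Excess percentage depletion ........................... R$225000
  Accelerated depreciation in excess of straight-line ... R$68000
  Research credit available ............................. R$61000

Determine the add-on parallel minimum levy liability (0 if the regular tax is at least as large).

R$94960

Parallel minimum levy:
  Adjusted income: R$726000 + R$225000 + R$68000 = R$1019000
  Less exemption R$23000 → base R$996000
  R$996000 × 11% = R$109560

Regular tax:
  R$701000 × 10% = R$70100
  R$25000 × 22% = R$5500
  → R$75600
  Less research credit R$61000 → R$14600

Excess of parallel minimum levy over regular tax: R$109560 − R$14600 = R$94960.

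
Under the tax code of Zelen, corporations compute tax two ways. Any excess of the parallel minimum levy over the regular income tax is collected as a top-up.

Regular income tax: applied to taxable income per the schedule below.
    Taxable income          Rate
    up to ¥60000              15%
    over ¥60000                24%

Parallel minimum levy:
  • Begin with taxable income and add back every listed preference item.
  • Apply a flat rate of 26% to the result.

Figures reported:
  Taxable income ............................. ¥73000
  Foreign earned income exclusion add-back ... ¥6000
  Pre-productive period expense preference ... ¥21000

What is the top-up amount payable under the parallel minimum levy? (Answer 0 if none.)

¥13880

Parallel minimum levy:
  Adjusted income: ¥73000 + ¥6000 + ¥21000 = ¥100000
  ¥100000 × 26% = ¥26000

Regular income tax:
  ¥60000 × 15% = ¥9000
  ¥13000 × 24% = ¥3120
  → ¥12120

Excess of parallel minimum levy over regular income tax: ¥26000 − ¥12120 = ¥13880.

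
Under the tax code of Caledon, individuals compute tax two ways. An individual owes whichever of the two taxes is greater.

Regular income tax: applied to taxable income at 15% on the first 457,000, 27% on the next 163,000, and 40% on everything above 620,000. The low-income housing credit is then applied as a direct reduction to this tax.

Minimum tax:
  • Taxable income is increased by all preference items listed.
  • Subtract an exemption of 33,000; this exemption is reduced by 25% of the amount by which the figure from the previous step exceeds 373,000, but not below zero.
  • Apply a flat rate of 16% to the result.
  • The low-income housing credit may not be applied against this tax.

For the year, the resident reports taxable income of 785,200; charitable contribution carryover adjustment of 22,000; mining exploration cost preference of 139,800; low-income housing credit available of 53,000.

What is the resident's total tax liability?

151,520

Minimum tax:
  Adjusted income: 785,200 + 22,000 + 139,800 = 947,000
  Exemption: 25% × (947,000 − 373,000) = 143,500 ≥ 33,000, so the exemption is fully phased out
  Base: 947,000 − 0 = 947,000
  947,000 × 16% = 151,520

Regular income tax:
  457,000 × 15% = 68,550
  163,000 × 27% = 44,010
  165,200 × 40% = 66,080
  → 178,640
  Less low-income housing credit 53,000 → 125,640

151,520 > 125,640, so the minimum tax is the binding amount.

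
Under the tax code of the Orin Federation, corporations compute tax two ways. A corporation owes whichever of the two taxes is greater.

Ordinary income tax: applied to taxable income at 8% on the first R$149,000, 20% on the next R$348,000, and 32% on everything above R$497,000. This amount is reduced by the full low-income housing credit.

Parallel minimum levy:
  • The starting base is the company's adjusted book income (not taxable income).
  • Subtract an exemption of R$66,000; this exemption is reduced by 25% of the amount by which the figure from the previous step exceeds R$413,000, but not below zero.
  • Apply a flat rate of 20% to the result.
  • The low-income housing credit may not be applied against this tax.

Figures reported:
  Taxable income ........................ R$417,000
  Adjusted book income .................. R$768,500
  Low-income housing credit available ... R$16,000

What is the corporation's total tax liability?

R$153,700

Ordinary income tax:
  R$149,000 × 8% = R$11,920
  R$268,000 × 20% = R$53,600
  → R$65,520
  Less low-income housing credit R$16,000 → R$49,520

Parallel minimum levy:
  Base (adjusted book income): R$768,500
  Exemption: 25% × (R$768,500 − R$413,000) = R$88,875 ≥ R$66,000, so the exemption is fully phased out
  Base: R$768,500 − R$0 = R$768,500
  R$768,500 × 20% = R$153,700

R$153,700 > R$49,520, so the parallel minimum levy is the binding amount.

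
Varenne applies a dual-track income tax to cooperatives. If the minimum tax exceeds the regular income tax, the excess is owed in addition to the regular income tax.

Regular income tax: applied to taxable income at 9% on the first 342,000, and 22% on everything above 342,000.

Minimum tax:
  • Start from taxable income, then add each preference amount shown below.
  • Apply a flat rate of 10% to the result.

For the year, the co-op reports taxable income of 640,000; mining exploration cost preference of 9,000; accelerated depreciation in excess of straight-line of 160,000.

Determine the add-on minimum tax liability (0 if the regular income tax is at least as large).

Minimum tax:
  Adjusted income: 640,000 + 9,000 + 160,000 = 809,000
  809,000 × 10% = 80,900

Regular income tax:
  342,000 × 9% = 30,780
  298,000 × 22% = 65,560
  → 96,340

80,900 ≤ 96,340, so no add-on is due.

0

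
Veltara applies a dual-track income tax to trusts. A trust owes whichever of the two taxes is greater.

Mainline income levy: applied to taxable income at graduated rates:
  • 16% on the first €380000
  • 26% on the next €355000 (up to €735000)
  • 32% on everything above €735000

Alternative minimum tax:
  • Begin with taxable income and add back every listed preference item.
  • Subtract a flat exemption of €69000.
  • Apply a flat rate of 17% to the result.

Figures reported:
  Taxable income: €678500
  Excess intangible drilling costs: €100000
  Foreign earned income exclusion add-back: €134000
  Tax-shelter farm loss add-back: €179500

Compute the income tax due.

€173910

Mainline income levy:
  €380000 × 16% = €60800
  €298500 × 26% = €77610
  → €138410

Alternative minimum tax:
  Adjusted income: €678500 + €100000 + €134000 + €179500 = €1092000
  Less exemption €69000 → base €1023000
  €1023000 × 17% = €173910

€173910 > €138410, so the alternative minimum tax is the binding amount.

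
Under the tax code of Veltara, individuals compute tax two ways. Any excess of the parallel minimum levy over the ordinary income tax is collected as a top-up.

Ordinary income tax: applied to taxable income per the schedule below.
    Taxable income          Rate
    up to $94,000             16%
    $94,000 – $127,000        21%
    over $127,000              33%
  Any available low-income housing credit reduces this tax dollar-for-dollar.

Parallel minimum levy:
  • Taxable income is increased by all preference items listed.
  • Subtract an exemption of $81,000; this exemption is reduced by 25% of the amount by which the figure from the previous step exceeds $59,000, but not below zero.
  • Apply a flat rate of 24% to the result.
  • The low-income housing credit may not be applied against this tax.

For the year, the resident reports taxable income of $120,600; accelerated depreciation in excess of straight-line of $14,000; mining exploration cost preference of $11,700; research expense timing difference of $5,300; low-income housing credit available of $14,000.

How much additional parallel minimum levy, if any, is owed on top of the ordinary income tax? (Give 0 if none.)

$15,874

Parallel minimum levy:
  Adjusted income: $120,600 + $14,000 + $11,700 + $5,300 = $151,600
  Exemption: $81,000 − 25% × ($151,600 − $59,000) = $81,000 − $23,150 = $57,850
  Base: $151,600 − $57,850 = $93,750
  $93,750 × 24% = $22,500

Ordinary income tax:
  $94,000 × 16% = $15,040
  $26,600 × 21% = $5,586
  → $20,626
  Less low-income housing credit $14,000 → $6,626

Excess of parallel minimum levy over ordinary income tax: $22,500 − $6,626 = $15,874.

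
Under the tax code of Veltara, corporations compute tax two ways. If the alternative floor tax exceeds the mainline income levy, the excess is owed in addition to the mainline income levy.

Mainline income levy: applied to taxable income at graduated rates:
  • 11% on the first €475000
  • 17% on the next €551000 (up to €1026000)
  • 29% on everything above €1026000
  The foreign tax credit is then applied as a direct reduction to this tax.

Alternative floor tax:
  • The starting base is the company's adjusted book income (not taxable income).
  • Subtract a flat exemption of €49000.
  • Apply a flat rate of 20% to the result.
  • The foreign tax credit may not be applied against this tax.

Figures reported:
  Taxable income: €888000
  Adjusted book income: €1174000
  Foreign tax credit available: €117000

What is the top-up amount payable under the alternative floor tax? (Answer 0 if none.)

€219540

Mainline income levy:
  €475000 × 11% = €52250
  €413000 × 17% = €70210
  → €122460
  Less foreign tax credit €117000 → €5460

Alternative floor tax:
  Base (adjusted book income): €1174000
  Less exemption €49000 → base €1125000
  €1125000 × 20% = €225000

Excess of alternative floor tax over mainline income levy: €225000 − €5460 = €219540.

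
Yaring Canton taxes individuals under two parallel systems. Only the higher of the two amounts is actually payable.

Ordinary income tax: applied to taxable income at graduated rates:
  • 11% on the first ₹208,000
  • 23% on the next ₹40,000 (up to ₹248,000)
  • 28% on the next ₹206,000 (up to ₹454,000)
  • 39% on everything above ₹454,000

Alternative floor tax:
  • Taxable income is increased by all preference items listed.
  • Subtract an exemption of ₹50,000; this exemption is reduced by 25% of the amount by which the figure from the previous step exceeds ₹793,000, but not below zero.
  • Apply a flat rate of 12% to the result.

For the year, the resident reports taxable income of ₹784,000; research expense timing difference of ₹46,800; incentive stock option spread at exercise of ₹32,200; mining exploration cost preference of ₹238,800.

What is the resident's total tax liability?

₹218,460

Alternative floor tax:
  Adjusted income: ₹784,000 + ₹46,800 + ₹32,200 + ₹238,800 = ₹1,101,800
  Exemption: 25% × (₹1,101,800 − ₹793,000) = ₹77,200 ≥ ₹50,000, so the exemption is fully phased out
  Base: ₹1,101,800 − ₹0 = ₹1,101,800
  ₹1,101,800 × 12% = ₹132,216

Ordinary income tax:
  ₹208,000 × 11% = ₹22,880
  ₹40,000 × 23% = ₹9,200
  ₹206,000 × 28% = ₹57,680
  ₹330,000 × 39% = ₹128,700
  → ₹218,460

₹218,460 > ₹132,216, so the ordinary income tax governs.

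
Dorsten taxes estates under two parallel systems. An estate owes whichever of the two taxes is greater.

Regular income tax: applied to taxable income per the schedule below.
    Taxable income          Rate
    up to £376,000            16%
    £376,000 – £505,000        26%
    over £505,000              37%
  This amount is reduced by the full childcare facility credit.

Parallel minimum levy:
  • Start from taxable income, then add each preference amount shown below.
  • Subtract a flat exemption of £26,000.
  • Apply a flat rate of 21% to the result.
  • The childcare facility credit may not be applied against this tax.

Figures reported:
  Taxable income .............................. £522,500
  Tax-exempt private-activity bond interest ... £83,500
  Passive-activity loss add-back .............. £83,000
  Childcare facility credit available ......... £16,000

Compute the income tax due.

Regular income tax:
  £376,000 × 16% = £60,160
  £129,000 × 26% = £33,540
  £17,500 × 37% = £6,475
  → £100,175
  Less childcare facility credit £16,000 → £84,175

Parallel minimum levy:
  Adjusted income: £522,500 + £83,500 + £83,000 = £689,000
  Less exemption £26,000 → base £663,000
  £663,000 × 21% = £139,230

£139,230 > £84,175, so the parallel minimum levy is the binding amount.

£139,230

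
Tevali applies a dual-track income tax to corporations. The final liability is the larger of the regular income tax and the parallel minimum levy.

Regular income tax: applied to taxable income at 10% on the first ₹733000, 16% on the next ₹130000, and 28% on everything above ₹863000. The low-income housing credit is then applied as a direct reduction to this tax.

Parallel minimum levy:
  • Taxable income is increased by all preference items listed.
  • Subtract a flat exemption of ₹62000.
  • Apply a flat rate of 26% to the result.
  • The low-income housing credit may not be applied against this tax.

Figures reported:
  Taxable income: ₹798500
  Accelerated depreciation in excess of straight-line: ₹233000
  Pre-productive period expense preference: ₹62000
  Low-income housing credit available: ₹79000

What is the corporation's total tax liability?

₹268190

Parallel minimum levy:
  Adjusted income: ₹798500 + ₹233000 + ₹62000 = ₹1093500
  Less exemption ₹62000 → base ₹1031500
  ₹1031500 × 26% = ₹268190

Regular income tax:
  ₹733000 × 10% = ₹73300
  ₹65500 × 16% = ₹10480
  → ₹83780
  Less low-income housing credit ₹79000 → ₹4780

₹268190 > ₹4780, so the parallel minimum levy is the binding amount.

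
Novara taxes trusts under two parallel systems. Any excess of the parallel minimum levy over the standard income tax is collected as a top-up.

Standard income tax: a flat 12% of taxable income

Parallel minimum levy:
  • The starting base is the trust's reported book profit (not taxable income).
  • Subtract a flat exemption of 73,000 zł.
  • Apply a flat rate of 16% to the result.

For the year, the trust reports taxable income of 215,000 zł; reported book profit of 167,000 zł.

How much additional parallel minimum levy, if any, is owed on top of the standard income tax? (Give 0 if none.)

0 zł

Parallel minimum levy:
  Base (reported book profit): 167,000 zł
  Less exemption 73,000 zł → base 94,000 zł
  94,000 zł × 16% = 15,040 zł

Standard income tax:
  215,000 zł × 12% = 25,800 zł

15,040 zł ≤ 25,800 zł, so no add-on is due.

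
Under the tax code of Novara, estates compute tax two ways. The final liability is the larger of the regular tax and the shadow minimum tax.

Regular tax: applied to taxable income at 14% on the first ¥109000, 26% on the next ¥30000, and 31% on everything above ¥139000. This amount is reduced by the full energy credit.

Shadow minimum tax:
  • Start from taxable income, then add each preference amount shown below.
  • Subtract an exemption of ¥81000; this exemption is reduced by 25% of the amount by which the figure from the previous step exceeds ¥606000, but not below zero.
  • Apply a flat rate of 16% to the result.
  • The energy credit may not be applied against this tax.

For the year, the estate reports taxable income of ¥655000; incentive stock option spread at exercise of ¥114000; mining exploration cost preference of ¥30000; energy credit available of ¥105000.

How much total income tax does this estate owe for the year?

Regular tax:
  ¥109000 × 14% = ¥15260
  ¥30000 × 26% = ¥7800
  ¥516000 × 31% = ¥159960
  → ¥183020
  Less energy credit ¥105000 → ¥78020

Shadow minimum tax:
  Adjusted income: ¥655000 + ¥114000 + ¥30000 = ¥799000
  Exemption: ¥81000 − 25% × (¥799000 − ¥606000) = ¥81000 − ¥48250 = ¥32750
  Base: ¥799000 − ¥32750 = ¥766250
  ¥766250 × 16% = ¥122600

¥122600 > ¥78020, so the shadow minimum tax is the binding amount.

¥122600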